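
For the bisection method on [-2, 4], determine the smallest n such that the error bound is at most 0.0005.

We need (b-a)/2^n ≤ 0.0005
(4 - (-2))/2^n ≤ 0.0005
6/2^n ≤ 0.0005
2^n ≥ 12000
n ≥ log₂(12000) = 13.55
n ≥ 14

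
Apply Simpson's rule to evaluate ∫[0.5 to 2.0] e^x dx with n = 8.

f(x) = e^x
a = 0.5, b = 2.0, n = 8
h = (b - a)/n = 0.187500

Simpson's rule: (h/3)[f(x₀) + 4f(x₁) + 2f(x₂) + ... + f(xₙ)]

x_0 = 0.5000, f(x_0) = 1.648721, coefficient = 1
x_1 = 0.6875, f(x_1) = 1.988737, coefficient = 4
x_2 = 0.8750, f(x_2) = 2.398875, coefficient = 2
x_3 = 1.0625, f(x_3) = 2.893596, coefficient = 4
x_4 = 1.2500, f(x_4) = 3.490343, coefficient = 2
x_5 = 1.4375, f(x_5) = 4.210157, coefficient = 4
x_6 = 1.6250, f(x_6) = 5.078419, coefficient = 2
x_7 = 1.8125, f(x_7) = 6.125743, coefficient = 4
x_8 = 2.0000, f(x_8) = 7.389056, coefficient = 1

I ≈ (0.187500/3) × 91.845985 = 5.740374
Exact value: 5.740335
Error: 0.000039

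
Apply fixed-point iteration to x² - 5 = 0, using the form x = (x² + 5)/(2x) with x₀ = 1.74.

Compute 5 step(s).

Equation: x² - 5 = 0
Fixed-point form: x = (x² + 5)/(2x)
x₀ = 1.74

x_1 = g(1.740000) = 2.306782
x_2 = g(2.306782) = 2.237152
x_3 = g(2.237152) = 2.236068
x_4 = g(2.236068) = 2.236068
x_5 = g(2.236068) = 2.236068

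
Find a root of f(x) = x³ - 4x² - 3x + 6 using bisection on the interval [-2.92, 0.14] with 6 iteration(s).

f(x) = x³ - 4x² - 3x + 6
Initial interval: [-2.92, 0.14]

Iteration 1:
  c_1 = (-2.920000 + 0.140000)/2 = -1.390000
  f(c_1) = f(-1.390000) = -0.244019
  f(a) × f(c) ≥ 0, new interval: [-1.390000, 0.140000]
Iteration 2:
  c_2 = (-1.390000 + 0.140000)/2 = -0.625000
  f(c_2) = f(-0.625000) = 6.068359
  f(a) × f(c) < 0, new interval: [-1.390000, -0.625000]
Iteration 3:
  c_3 = (-1.390000 + (-0.625000))/2 = -1.007500
  f(c_3) = f(-1.007500) = 3.939606
  f(a) × f(c) < 0, new interval: [-1.390000, -1.007500]
Iteration 4:
  c_4 = (-1.390000 + (-1.007500))/2 = -1.198750
  f(c_4) = f(-1.198750) = 2.125638
  f(a) × f(c) < 0, new interval: [-1.390000, -1.198750]
Iteration 5:
  c_5 = (-1.390000 + (-1.198750))/2 = -1.294375
  f(c_5) = f(-1.294375) = 1.012894
  f(a) × f(c) < 0, new interval: [-1.390000, -1.294375]
Iteration 6:
  c_6 = (-1.390000 + (-1.294375))/2 = -1.342188
  f(c_6) = f(-1.342188) = 0.402786
  f(a) × f(c) < 0, new interval: [-1.390000, -1.342188]

After 6 iteration(s), the approximation is c_6 = -1.342188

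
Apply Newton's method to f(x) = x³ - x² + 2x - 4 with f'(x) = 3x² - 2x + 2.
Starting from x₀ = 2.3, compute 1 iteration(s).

f(x) = x³ - x² + 2x - 4
f'(x) = 3x² - 2x + 2
x₀ = 2.3

Newton-Raphson formula: x_{n+1} = x_n - f(x_n)/f'(x_n)

Iteration 1:
  f(2.300000) = 7.477000
  f'(2.300000) = 13.270000
  x_1 = 2.300000 - 7.477000/13.270000 = 1.736549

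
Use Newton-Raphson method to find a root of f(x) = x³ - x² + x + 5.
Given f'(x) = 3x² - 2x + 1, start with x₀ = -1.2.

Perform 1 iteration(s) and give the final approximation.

f(x) = x³ - x² + x + 5
f'(x) = 3x² - 2x + 1
x₀ = -1.2

Newton-Raphson formula: x_{n+1} = x_n - f(x_n)/f'(x_n)

Iteration 1:
  f(-1.200000) = 0.632000
  f'(-1.200000) = 7.720000
  x_1 = -1.200000 - 0.632000/7.720000 = -1.281865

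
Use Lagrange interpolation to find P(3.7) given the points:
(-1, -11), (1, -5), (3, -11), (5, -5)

Lagrange interpolation formula:
P(x) = Σ yᵢ × Lᵢ(x)
where Lᵢ(x) = Π_{j≠i} (x - xⱼ)/(xᵢ - xⱼ)

L_0(3.7) = (3.7 - 1)/(-1 - 1) × (3.7 - 3)/(-1 - 3) × (3.7 - 5)/(-1 - 5) = 0.051188
L_1(3.7) = (3.7 - (-1))/(1 - (-1)) × (3.7 - 3)/(1 - 3) × (3.7 - 5)/(1 - 5) = -0.267313
L_2(3.7) = (3.7 - (-1))/(3 - (-1)) × (3.7 - 1)/(3 - 1) × (3.7 - 5)/(3 - 5) = 1.031062
L_3(3.7) = (3.7 - (-1))/(5 - (-1)) × (3.7 - 1)/(5 - 1) × (3.7 - 3)/(5 - 3) = 0.185063

P(3.7) = (-11)×L_0(3.7) + (-5)×L_1(3.7) + (-11)×L_2(3.7) + (-5)×L_3(3.7)
P(3.7) = -11.493500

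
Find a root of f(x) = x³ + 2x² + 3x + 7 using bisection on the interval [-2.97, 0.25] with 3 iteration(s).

f(x) = x³ + 2x² + 3x + 7
Initial interval: [-2.97, 0.25]

Iteration 1:
  c_1 = (-2.970000 + 0.250000)/2 = -1.360000
  f(c_1) = f(-1.360000) = 4.103744
  f(a) × f(c) < 0, new interval: [-2.970000, -1.360000]
Iteration 2:
  c_2 = (-2.970000 + (-1.360000))/2 = -2.165000
  f(c_2) = f(-2.165000) = -0.268392
  f(a) × f(c) ≥ 0, new interval: [-2.165000, -1.360000]
Iteration 3:
  c_3 = (-2.165000 + (-1.360000))/2 = -1.762500
  f(c_3) = f(-1.762500) = 2.450271
  f(a) × f(c) < 0, new interval: [-2.165000, -1.762500]

After 3 iteration(s), the approximation is c_3 = -1.762500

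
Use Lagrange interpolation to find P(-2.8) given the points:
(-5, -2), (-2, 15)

Lagrange interpolation formula:
P(x) = Σ yᵢ × Lᵢ(x)
where Lᵢ(x) = Π_{j≠i} (x - xⱼ)/(xᵢ - xⱼ)

L_0(-2.8) = (-2.8 - (-2))/(-5 - (-2)) = 0.266667
L_1(-2.8) = (-2.8 - (-5))/(-2 - (-5)) = 0.733333

P(-2.8) = (-2)×L_0(-2.8) + 15×L_1(-2.8)
P(-2.8) = 10.466667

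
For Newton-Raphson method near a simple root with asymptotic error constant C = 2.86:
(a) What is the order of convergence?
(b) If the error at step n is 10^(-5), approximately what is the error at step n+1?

(a) Newton-Raphson has quadratic (order 2) convergence near simple roots.
    This means |e_{n+1}| ≈ C|e_n|².

(b) With |e_n| = 10^(-5) and C = 2.86:
    |e_{n+1}| ≈ 2.86 × (10^(-5))² = 2.86 × 10^(-10)

(a) 2 (quadratic); (b) |e_{n+1}| ≈ 2.860e-10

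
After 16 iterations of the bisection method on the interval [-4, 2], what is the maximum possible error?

Bisection error bound: |error| ≤ (b-a)/2^n
|error| ≤ (2 - (-4))/2^16 = 6/2^16
|error| ≤ 0.0000915527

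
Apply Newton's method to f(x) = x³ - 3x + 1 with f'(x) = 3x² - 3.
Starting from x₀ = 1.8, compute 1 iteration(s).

f(x) = x³ - 3x + 1
f'(x) = 3x² - 3
x₀ = 1.8

Newton-Raphson formula: x_{n+1} = x_n - f(x_n)/f'(x_n)

Iteration 1:
  f(1.800000) = 1.432000
  f'(1.800000) = 6.720000
  x_1 = 1.800000 - 1.432000/6.720000 = 1.586905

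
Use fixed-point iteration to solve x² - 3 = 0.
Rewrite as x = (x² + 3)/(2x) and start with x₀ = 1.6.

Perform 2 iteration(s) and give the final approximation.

Equation: x² - 3 = 0
Fixed-point form: x = (x² + 3)/(2x)
x₀ = 1.6

x_1 = g(1.600000) = 1.737500
x_2 = g(1.737500) = 1.732059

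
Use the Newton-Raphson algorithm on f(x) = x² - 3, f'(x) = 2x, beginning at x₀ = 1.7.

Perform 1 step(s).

f(x) = x² - 3
f'(x) = 2x
x₀ = 1.7

Newton-Raphson formula: x_{n+1} = x_n - f(x_n)/f'(x_n)

Iteration 1:
  f(1.700000) = -0.110000
  f'(1.700000) = 3.400000
  x_1 = 1.700000 - (-0.110000)/3.400000 = 1.732353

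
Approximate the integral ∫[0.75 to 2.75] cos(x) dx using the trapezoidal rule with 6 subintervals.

f(x) = cos(x)
a = 0.75, b = 2.75, n = 6
h = (b - a)/n = 0.333333

Trapezoidal rule: (h/2)[f(x₀) + 2f(x₁) + 2f(x₂) + ... + f(xₙ)]

x_0 = 0.7500, f(x_0) = 0.731689, coefficient = 1
x_1 = 1.0833, f(x_1) = 0.468386, coefficient = 2
x_2 = 1.4167, f(x_2) = 0.153520, coefficient = 2
x_3 = 1.7500, f(x_3) = -0.178246, coefficient = 2
x_4 = 2.0833, f(x_4) = -0.490390, coefficient = 2
x_5 = 2.4167, f(x_5) = -0.748549, coefficient = 2
x_6 = 2.7500, f(x_6) = -0.924302, coefficient = 1

I ≈ (0.333333/2) × -1.783170 = -0.297195
Exact value: -0.299978
Error: 0.002783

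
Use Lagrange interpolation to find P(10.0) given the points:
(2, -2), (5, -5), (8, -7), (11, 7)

Lagrange interpolation formula:
P(x) = Σ yᵢ × Lᵢ(x)
where Lᵢ(x) = Π_{j≠i} (x - xⱼ)/(xᵢ - xⱼ)

L_0(10.0) = (10.0 - 5)/(2 - 5) × (10.0 - 8)/(2 - 8) × (10.0 - 11)/(2 - 11) = 0.061728
L_1(10.0) = (10.0 - 2)/(5 - 2) × (10.0 - 8)/(5 - 8) × (10.0 - 11)/(5 - 11) = -0.296296
L_2(10.0) = (10.0 - 2)/(8 - 2) × (10.0 - 5)/(8 - 5) × (10.0 - 11)/(8 - 11) = 0.740741
L_3(10.0) = (10.0 - 2)/(11 - 2) × (10.0 - 5)/(11 - 5) × (10.0 - 8)/(11 - 8) = 0.493827

P(10.0) = (-2)×L_0(10.0) + (-5)×L_1(10.0) + (-7)×L_2(10.0) + 7×L_3(10.0)
P(10.0) = -0.370370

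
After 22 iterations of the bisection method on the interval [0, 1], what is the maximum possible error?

Bisection error bound: |error| ≤ (b-a)/2^n
|error| ≤ (1 - 0)/2^22 = 1/2^22
|error| ≤ 0.0000002384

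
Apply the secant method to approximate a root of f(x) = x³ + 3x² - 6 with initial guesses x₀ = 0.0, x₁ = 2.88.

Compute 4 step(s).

f(x) = x³ + 3x² - 6
x₀ = 0.0, x₁ = 2.88

Secant formula: x_{n+1} = x_n - f(x_n)(x_n - x_{n-1})/(f(x_n) - f(x_{n-1}))

Iteration 1:
  f(0.000000) = -6.000000
  f(2.880000) = 42.771072
  x_2 = 2.880000 - 42.771072×(2.880000 - 0.000000)/(42.771072 - (-6.000000))
       = 0.354308
Iteration 2:
  f(2.880000) = 42.771072
  f(0.354308) = -5.578919
  x_3 = 0.354308 - (-5.578919)×(0.354308 - 2.880000)/(-5.578919 - 42.771072)
       = 0.645738
Iteration 3:
  f(0.354308) = -5.578919
  f(0.645738) = -4.479808
  x_4 = 0.645738 - (-4.479808)×(0.645738 - 0.354308)/(-4.479808 - (-5.578919))
       = 1.833562
Iteration 4:
  f(0.645738) = -4.479808
  f(1.833562) = 10.250186
  x_5 = 1.833562 - 10.250186×(1.833562 - 0.645738)/(10.250186 - (-4.479808))
       = 1.006989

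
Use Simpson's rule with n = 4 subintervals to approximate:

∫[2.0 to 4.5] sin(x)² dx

f(x) = sin(x)²
a = 2.0, b = 4.5, n = 4
h = (b - a)/n = 0.625000

Simpson's rule: (h/3)[f(x₀) + 4f(x₁) + 2f(x₂) + ... + f(xₙ)]

x_0 = 2.0000, f(x_0) = 0.826822, coefficient = 1
x_1 = 2.6250, f(x_1) = 0.243957, coefficient = 4
x_2 = 3.2500, f(x_2) = 0.011706, coefficient = 2
x_3 = 3.8750, f(x_3) = 0.448103, coefficient = 4
x_4 = 4.5000, f(x_4) = 0.955565, coefficient = 1

I ≈ (0.625000/3) × 4.574040 = 0.952925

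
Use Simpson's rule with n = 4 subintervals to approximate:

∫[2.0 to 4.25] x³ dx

f(x) = x³
a = 2.0, b = 4.25, n = 4
h = (b - a)/n = 0.562500

Simpson's rule: (h/3)[f(x₀) + 4f(x₁) + 2f(x₂) + ... + f(xₙ)]

x_0 = 2.0000, f(x_0) = 8.000000, coefficient = 1
x_1 = 2.5625, f(x_1) = 16.826416, coefficient = 4
x_2 = 3.1250, f(x_2) = 30.517578, coefficient = 2
x_3 = 3.6875, f(x_3) = 50.141357, coefficient = 4
x_4 = 4.2500, f(x_4) = 76.765625, coefficient = 1

I ≈ (0.562500/3) × 413.671875 = 77.563477
Exact value: 77.563477
Error: 0.000000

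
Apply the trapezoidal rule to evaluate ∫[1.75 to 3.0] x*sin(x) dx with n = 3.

f(x) = x*sin(x)
a = 1.75, b = 3.0, n = 3
h = (b - a)/n = 0.416667

Trapezoidal rule: (h/2)[f(x₀) + 2f(x₁) + 2f(x₂) + ... + f(xₙ)]

x_0 = 1.7500, f(x_0) = 1.721975, coefficient = 1
x_1 = 2.1667, f(x_1) = 1.793264, coefficient = 2
x_2 = 2.5833, f(x_2) = 1.368419, coefficient = 2
x_3 = 3.0000, f(x_3) = 0.423360, coefficient = 1

I ≈ (0.416667/2) × 8.468702 = 1.764313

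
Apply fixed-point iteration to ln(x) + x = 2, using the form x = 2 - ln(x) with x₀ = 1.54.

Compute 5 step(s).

Equation: ln(x) + x = 2
Fixed-point form: x = 2 - ln(x)
x₀ = 1.54

x_1 = g(1.540000) = 1.568218
x_2 = g(1.568218) = 1.550060
x_3 = g(1.550060) = 1.561706
x_4 = g(1.561706) = 1.554221
x_5 = g(1.554221) = 1.559025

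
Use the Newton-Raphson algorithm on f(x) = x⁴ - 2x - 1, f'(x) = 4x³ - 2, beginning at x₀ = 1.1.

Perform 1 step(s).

f(x) = x⁴ - 2x - 1
f'(x) = 4x³ - 2
x₀ = 1.1

Newton-Raphson formula: x_{n+1} = x_n - f(x_n)/f'(x_n)

Iteration 1:
  f(1.100000) = -1.735900
  f'(1.100000) = 3.324000
  x_1 = 1.100000 - (-1.735900)/3.324000 = 1.622232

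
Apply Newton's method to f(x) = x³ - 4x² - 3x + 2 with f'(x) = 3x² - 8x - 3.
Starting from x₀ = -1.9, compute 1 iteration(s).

f(x) = x³ - 4x² - 3x + 2
f'(x) = 3x² - 8x - 3
x₀ = -1.9

Newton-Raphson formula: x_{n+1} = x_n - f(x_n)/f'(x_n)

Iteration 1:
  f(-1.900000) = -13.599000
  f'(-1.900000) = 23.030000
  x_1 = -1.900000 - (-13.599000)/23.030000 = -1.309509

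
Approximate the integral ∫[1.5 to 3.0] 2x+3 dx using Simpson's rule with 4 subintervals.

f(x) = 2x+3
a = 1.5, b = 3.0, n = 4
h = (b - a)/n = 0.375000

Simpson's rule: (h/3)[f(x₀) + 4f(x₁) + 2f(x₂) + ... + f(xₙ)]

x_0 = 1.5000, f(x_0) = 6.000000, coefficient = 1
x_1 = 1.8750, f(x_1) = 6.750000, coefficient = 4
x_2 = 2.2500, f(x_2) = 7.500000, coefficient = 2
x_3 = 2.6250, f(x_3) = 8.250000, coefficient = 4
x_4 = 3.0000, f(x_4) = 9.000000, coefficient = 1

I ≈ (0.375000/3) × 90.000000 = 11.250000
Exact value: 11.250000
Error: 0.000000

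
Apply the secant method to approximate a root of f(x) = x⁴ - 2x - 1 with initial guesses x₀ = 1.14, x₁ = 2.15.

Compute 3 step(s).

f(x) = x⁴ - 2x - 1
x₀ = 1.14, x₁ = 2.15

Secant formula: x_{n+1} = x_n - f(x_n)(x_n - x_{n-1})/(f(x_n) - f(x_{n-1}))

Iteration 1:
  f(1.140000) = -1.591040
  f(2.150000) = 16.067506
  x_2 = 2.150000 - 16.067506×(2.150000 - 1.140000)/(16.067506 - (-1.591040))
       = 1.231001
Iteration 2:
  f(2.150000) = 16.067506
  f(1.231001) = -1.165674
  x_3 = 1.231001 - (-1.165674)×(1.231001 - 2.150000)/(-1.165674 - 16.067506)
       = 1.293164
Iteration 3:
  f(1.231001) = -1.165674
  f(1.293164) = -0.789834
  x_4 = 1.293164 - (-0.789834)×(1.293164 - 1.231001)/(-0.789834 - (-1.165674))
       = 1.423798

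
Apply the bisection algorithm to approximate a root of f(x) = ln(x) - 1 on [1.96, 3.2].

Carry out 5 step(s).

f(x) = ln(x) - 1
Initial interval: [1.96, 3.2]

Iteration 1:
  c_1 = (1.960000 + 3.200000)/2 = 2.580000
  f(c_1) = f(2.580000) = -0.052211
  f(a) × f(c) ≥ 0, new interval: [2.580000, 3.200000]
Iteration 2:
  c_2 = (2.580000 + 3.200000)/2 = 2.890000
  f(c_2) = f(2.890000) = 0.061257
  f(a) × f(c) < 0, new interval: [2.580000, 2.890000]
Iteration 3:
  c_3 = (2.580000 + 2.890000)/2 = 2.735000
  f(c_3) = f(2.735000) = 0.006131
  f(a) × f(c) < 0, new interval: [2.580000, 2.735000]
Iteration 4:
  c_4 = (2.580000 + 2.735000)/2 = 2.657500
  f(c_4) = f(2.657500) = -0.022614
  f(a) × f(c) ≥ 0, new interval: [2.657500, 2.735000]
Iteration 5:
  c_5 = (2.657500 + 2.735000)/2 = 2.696250
  f(c_5) = f(2.696250) = -0.008138
  f(a) × f(c) ≥ 0, new interval: [2.696250, 2.735000]

After 5 iteration(s), the approximation is c_5 = 2.696250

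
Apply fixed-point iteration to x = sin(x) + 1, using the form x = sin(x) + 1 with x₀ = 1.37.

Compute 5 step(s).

Equation: x = sin(x) + 1
Fixed-point form: x = sin(x) + 1
x₀ = 1.37

x_1 = g(1.370000) = 1.979908
x_2 = g(1.979908) = 1.917475
x_3 = g(1.917475) = 1.940507
x_4 = g(1.940507) = 1.932432
x_5 = g(1.932432) = 1.935319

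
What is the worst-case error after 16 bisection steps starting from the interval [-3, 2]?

Bisection error bound: |error| ≤ (b-a)/2^n
|error| ≤ (2 - (-3))/2^16 = 5/2^16
|error| ≤ 0.0000762939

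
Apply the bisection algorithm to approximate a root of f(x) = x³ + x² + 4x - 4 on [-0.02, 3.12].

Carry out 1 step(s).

f(x) = x³ + x² + 4x - 4
Initial interval: [-0.02, 3.12]

Iteration 1:
  c_1 = (-0.020000 + 3.120000)/2 = 1.550000
  f(c_1) = f(1.550000) = 8.326375
  f(a) × f(c) < 0, new interval: [-0.020000, 1.550000]

After 1 iteration(s), the approximation is c_1 = 1.550000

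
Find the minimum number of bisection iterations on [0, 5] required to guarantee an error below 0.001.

We need (b-a)/2^n ≤ 0.001
(5 - 0)/2^n ≤ 0.001
5/2^n ≤ 0.001
2^n ≥ 5000
n ≥ log₂(5000) = 12.29
n ≥ 13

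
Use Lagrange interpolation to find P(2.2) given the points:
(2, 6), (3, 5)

Lagrange interpolation formula:
P(x) = Σ yᵢ × Lᵢ(x)
where Lᵢ(x) = Π_{j≠i} (x - xⱼ)/(xᵢ - xⱼ)

L_0(2.2) = (2.2 - 3)/(2 - 3) = 0.800000
L_1(2.2) = (2.2 - 2)/(3 - 2) = 0.200000

P(2.2) = 6×L_0(2.2) + 5×L_1(2.2)
P(2.2) = 5.800000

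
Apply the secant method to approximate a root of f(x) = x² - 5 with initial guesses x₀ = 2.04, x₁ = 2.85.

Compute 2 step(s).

f(x) = x² - 5
x₀ = 2.04, x₁ = 2.85

Secant formula: x_{n+1} = x_n - f(x_n)(x_n - x_{n-1})/(f(x_n) - f(x_{n-1}))

Iteration 1:
  f(2.040000) = -0.838400
  f(2.850000) = 3.122500
  x_2 = 2.850000 - 3.122500×(2.850000 - 2.040000)/(3.122500 - (-0.838400))
       = 2.211452
Iteration 2:
  f(2.850000) = 3.122500
  f(2.211452) = -0.109480
  x_3 = 2.211452 - (-0.109480)×(2.211452 - 2.850000)/(-0.109480 - 3.122500)
       = 2.233082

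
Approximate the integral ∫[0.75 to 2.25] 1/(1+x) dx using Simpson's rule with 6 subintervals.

f(x) = 1/(1+x)
a = 0.75, b = 2.25, n = 6
h = (b - a)/n = 0.250000

Simpson's rule: (h/3)[f(x₀) + 4f(x₁) + 2f(x₂) + ... + f(xₙ)]

x_0 = 0.7500, f(x_0) = 0.571429, coefficient = 1
x_1 = 1.0000, f(x_1) = 0.500000, coefficient = 4
x_2 = 1.2500, f(x_2) = 0.444444, coefficient = 2
x_3 = 1.5000, f(x_3) = 0.400000, coefficient = 4
x_4 = 1.7500, f(x_4) = 0.363636, coefficient = 2
x_5 = 2.0000, f(x_5) = 0.333333, coefficient = 4
x_6 = 2.2500, f(x_6) = 0.307692, coefficient = 1

I ≈ (0.250000/3) × 7.428616 = 0.619051
Exact value: 0.619039
Error: 0.000012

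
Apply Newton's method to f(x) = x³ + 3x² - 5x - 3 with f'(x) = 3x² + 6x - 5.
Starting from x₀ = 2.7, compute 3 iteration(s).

f(x) = x³ + 3x² - 5x - 3
f'(x) = 3x² + 6x - 5
x₀ = 2.7

Newton-Raphson formula: x_{n+1} = x_n - f(x_n)/f'(x_n)

Iteration 1:
  f(2.700000) = 25.053000
  f'(2.700000) = 33.070000
  x_1 = 2.700000 - 25.053000/33.070000 = 1.942425
Iteration 2:
  f(1.942425) = 5.935721
  f'(1.942425) = 17.973597
  x_2 = 1.942425 - 5.935721/17.973597 = 1.612178
Iteration 3:
  f(1.612178) = 0.926710
  f'(1.612178) = 12.470429
  x_3 = 1.612178 - 0.926710/12.470429 = 1.537866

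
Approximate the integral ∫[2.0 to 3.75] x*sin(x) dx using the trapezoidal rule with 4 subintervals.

f(x) = x*sin(x)
a = 2.0, b = 3.75, n = 4
h = (b - a)/n = 0.437500

Trapezoidal rule: (h/2)[f(x₀) + 2f(x₁) + 2f(x₂) + ... + f(xₙ)]

x_0 = 2.0000, f(x_0) = 1.818595, coefficient = 1
x_1 = 2.4375, f(x_1) = 1.577897, coefficient = 2
x_2 = 2.8750, f(x_2) = 0.757407, coefficient = 2
x_3 = 3.3125, f(x_3) = -0.563379, coefficient = 2
x_4 = 3.7500, f(x_4) = -2.143355, coefficient = 1

I ≈ (0.437500/2) × 3.219092 = 0.704176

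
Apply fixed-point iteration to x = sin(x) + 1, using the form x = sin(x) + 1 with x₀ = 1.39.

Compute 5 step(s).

Equation: x = sin(x) + 1
Fixed-point form: x = sin(x) + 1
x₀ = 1.39

x_1 = g(1.390000) = 1.983701
x_2 = g(1.983701) = 1.915959
x_3 = g(1.915959) = 1.941020
x_4 = g(1.941020) = 1.932246
x_5 = g(1.932246) = 1.935385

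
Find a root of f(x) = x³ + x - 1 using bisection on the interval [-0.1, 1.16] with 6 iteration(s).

f(x) = x³ + x - 1
Initial interval: [-0.1, 1.16]

Iteration 1:
  c_1 = (-0.100000 + 1.160000)/2 = 0.530000
  f(c_1) = f(0.530000) = -0.321123
  f(a) × f(c) ≥ 0, new interval: [0.530000, 1.160000]
Iteration 2:
  c_2 = (0.530000 + 1.160000)/2 = 0.845000
  f(c_2) = f(0.845000) = 0.448351
  f(a) × f(c) < 0, new interval: [0.530000, 0.845000]
Iteration 3:
  c_3 = (0.530000 + 0.845000)/2 = 0.687500
  f(c_3) = f(0.687500) = 0.012451
  f(a) × f(c) < 0, new interval: [0.530000, 0.687500]
Iteration 4:
  c_4 = (0.530000 + 0.687500)/2 = 0.608750
  f(c_4) = f(0.608750) = -0.165662
  f(a) × f(c) ≥ 0, new interval: [0.608750, 0.687500]
Iteration 5:
  c_5 = (0.608750 + 0.687500)/2 = 0.648125
  f(c_5) = f(0.648125) = -0.079620
  f(a) × f(c) ≥ 0, new interval: [0.648125, 0.687500]
Iteration 6:
  c_6 = (0.648125 + 0.687500)/2 = 0.667812
  f(c_6) = f(0.667812) = -0.034361
  f(a) × f(c) ≥ 0, new interval: [0.667812, 0.687500]

After 6 iteration(s), the approximation is c_6 = 0.667812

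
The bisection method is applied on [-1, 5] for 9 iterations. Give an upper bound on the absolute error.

Bisection error bound: |error| ≤ (b-a)/2^n
|error| ≤ (5 - (-1))/2^9 = 6/2^9
|error| ≤ 0.0117187500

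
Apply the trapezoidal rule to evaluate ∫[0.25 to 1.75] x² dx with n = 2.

f(x) = x²
a = 0.25, b = 1.75, n = 2
h = (b - a)/n = 0.750000

Trapezoidal rule: (h/2)[f(x₀) + 2f(x₁) + 2f(x₂) + ... + f(xₙ)]

x_0 = 0.2500, f(x_0) = 0.062500, coefficient = 1
x_1 = 1.0000, f(x_1) = 1.000000, coefficient = 2
x_2 = 1.7500, f(x_2) = 3.062500, coefficient = 1

I ≈ (0.750000/2) × 5.125000 = 1.921875
Exact value: 1.781250
Error: 0.140625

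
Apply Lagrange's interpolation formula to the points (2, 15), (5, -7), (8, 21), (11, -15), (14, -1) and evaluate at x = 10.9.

Lagrange interpolation formula:
P(x) = Σ yᵢ × Lᵢ(x)
where Lᵢ(x) = Π_{j≠i} (x - xⱼ)/(xᵢ - xⱼ)

L_0(10.9) = (10.9 - 5)/(2 - 5) × (10.9 - 8)/(2 - 8) × (10.9 - 11)/(2 - 11) × (10.9 - 14)/(2 - 14) = 0.002728
L_1(10.9) = (10.9 - 2)/(5 - 2) × (10.9 - 8)/(5 - 8) × (10.9 - 11)/(5 - 11) × (10.9 - 14)/(5 - 14) = -0.016463
L_2(10.9) = (10.9 - 2)/(8 - 2) × (10.9 - 5)/(8 - 5) × (10.9 - 11)/(8 - 11) × (10.9 - 14)/(8 - 14) = 0.050241
L_3(10.9) = (10.9 - 2)/(11 - 2) × (10.9 - 5)/(11 - 5) × (10.9 - 8)/(11 - 8) × (10.9 - 14)/(11 - 14) = 0.971327
L_4(10.9) = (10.9 - 2)/(14 - 2) × (10.9 - 5)/(14 - 5) × (10.9 - 8)/(14 - 8) × (10.9 - 11)/(14 - 11) = -0.007833

P(10.9) = 15×L_0(10.9) + (-7)×L_1(10.9) + 21×L_2(10.9) + (-15)×L_3(10.9) + (-1)×L_4(10.9)
P(10.9) = -13.350840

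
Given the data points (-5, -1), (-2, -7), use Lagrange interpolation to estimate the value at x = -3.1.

Lagrange interpolation formula:
P(x) = Σ yᵢ × Lᵢ(x)
where Lᵢ(x) = Π_{j≠i} (x - xⱼ)/(xᵢ - xⱼ)

L_0(-3.1) = (-3.1 - (-2))/(-5 - (-2)) = 0.366667
L_1(-3.1) = (-3.1 - (-5))/(-2 - (-5)) = 0.633333

P(-3.1) = (-1)×L_0(-3.1) + (-7)×L_1(-3.1)
P(-3.1) = -4.800000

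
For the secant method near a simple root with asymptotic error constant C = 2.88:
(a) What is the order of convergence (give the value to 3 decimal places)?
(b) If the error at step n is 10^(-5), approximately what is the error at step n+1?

(a) Secant method has superlinear convergence with order φ = (1+√5)/2 ≈ 1.618.
    This means |e_{n+1}| ≈ C|e_n|^1.618.

(b) With |e_n| = 10^(-5) and C = 2.88:
    |e_{n+1}| ≈ 2.88 × (10^(-5))^1.618 = 2.88 × 10^(-8.09)

(a) ≈ 1.618 (golden ratio); (b) |e_{n+1}| ≈ 2.340e-08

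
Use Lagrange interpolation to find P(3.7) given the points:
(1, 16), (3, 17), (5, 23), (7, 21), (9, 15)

Lagrange interpolation formula:
P(x) = Σ yᵢ × Lᵢ(x)
where Lᵢ(x) = Π_{j≠i} (x - xⱼ)/(xᵢ - xⱼ)

L_0(3.7) = (3.7 - 3)/(1 - 3) × (3.7 - 5)/(1 - 5) × (3.7 - 7)/(1 - 7) × (3.7 - 9)/(1 - 9) = -0.041448
L_1(3.7) = (3.7 - 1)/(3 - 1) × (3.7 - 5)/(3 - 5) × (3.7 - 7)/(3 - 7) × (3.7 - 9)/(3 - 9) = 0.639478
L_2(3.7) = (3.7 - 1)/(5 - 1) × (3.7 - 3)/(5 - 3) × (3.7 - 7)/(5 - 7) × (3.7 - 9)/(5 - 9) = 0.516502
L_3(3.7) = (3.7 - 1)/(7 - 1) × (3.7 - 3)/(7 - 3) × (3.7 - 5)/(7 - 5) × (3.7 - 9)/(7 - 9) = -0.135647
L_4(3.7) = (3.7 - 1)/(9 - 1) × (3.7 - 3)/(9 - 3) × (3.7 - 5)/(9 - 5) × (3.7 - 7)/(9 - 7) = 0.021115

P(3.7) = 16×L_0(3.7) + 17×L_1(3.7) + 23×L_2(3.7) + 21×L_3(3.7) + 15×L_4(3.7)
P(3.7) = 19.555640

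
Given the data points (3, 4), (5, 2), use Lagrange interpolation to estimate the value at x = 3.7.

Lagrange interpolation formula:
P(x) = Σ yᵢ × Lᵢ(x)
where Lᵢ(x) = Π_{j≠i} (x - xⱼ)/(xᵢ - xⱼ)

L_0(3.7) = (3.7 - 5)/(3 - 5) = 0.650000
L_1(3.7) = (3.7 - 3)/(5 - 3) = 0.350000

P(3.7) = 4×L_0(3.7) + 2×L_1(3.7)
P(3.7) = 3.300000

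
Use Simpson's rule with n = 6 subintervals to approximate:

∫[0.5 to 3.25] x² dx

f(x) = x²
a = 0.5, b = 3.25, n = 6
h = (b - a)/n = 0.458333

Simpson's rule: (h/3)[f(x₀) + 4f(x₁) + 2f(x₂) + ... + f(xₙ)]

x_0 = 0.5000, f(x_0) = 0.250000, coefficient = 1
x_1 = 0.9583, f(x_1) = 0.918403, coefficient = 4
x_2 = 1.4167, f(x_2) = 2.006944, coefficient = 2
x_3 = 1.8750, f(x_3) = 3.515625, coefficient = 4
x_4 = 2.3333, f(x_4) = 5.444444, coefficient = 2
x_5 = 2.7917, f(x_5) = 7.793403, coefficient = 4
x_6 = 3.2500, f(x_6) = 10.562500, coefficient = 1

I ≈ (0.458333/3) × 74.625000 = 11.401042
Exact value: 11.401042
Error: 0.000000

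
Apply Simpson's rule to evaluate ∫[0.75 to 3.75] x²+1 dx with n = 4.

f(x) = x²+1
a = 0.75, b = 3.75, n = 4
h = (b - a)/n = 0.750000

Simpson's rule: (h/3)[f(x₀) + 4f(x₁) + 2f(x₂) + ... + f(xₙ)]

x_0 = 0.7500, f(x_0) = 1.562500, coefficient = 1
x_1 = 1.5000, f(x_1) = 3.250000, coefficient = 4
x_2 = 2.2500, f(x_2) = 6.062500, coefficient = 2
x_3 = 3.0000, f(x_3) = 10.000000, coefficient = 4
x_4 = 3.7500, f(x_4) = 15.062500, coefficient = 1

I ≈ (0.750000/3) × 81.750000 = 20.437500
Exact value: 20.437500
Error: 0.000000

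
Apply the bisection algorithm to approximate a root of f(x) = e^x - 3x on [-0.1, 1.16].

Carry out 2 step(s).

f(x) = e^x - 3x
Initial interval: [-0.1, 1.16]

Iteration 1:
  c_1 = (-0.100000 + 1.160000)/2 = 0.530000
  f(c_1) = f(0.530000) = 0.108932
  f(a) × f(c) ≥ 0, new interval: [0.530000, 1.160000]
Iteration 2:
  c_2 = (0.530000 + 1.160000)/2 = 0.845000
  f(c_2) = f(0.845000) = -0.207022
  f(a) × f(c) < 0, new interval: [0.530000, 0.845000]

After 2 iteration(s), the approximation is c_2 = 0.845000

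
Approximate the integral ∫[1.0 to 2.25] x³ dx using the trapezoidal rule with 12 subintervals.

f(x) = x³
a = 1.0, b = 2.25, n = 12
h = (b - a)/n = 0.104167

Trapezoidal rule: (h/2)[f(x₀) + 2f(x₁) + 2f(x₂) + ... + f(xₙ)]

x_0 = 1.0000, f(x_0) = 1.000000, coefficient = 1
x_1 = 1.1042, f(x_1) = 1.346182, coefficient = 2
x_2 = 1.2083, f(x_2) = 1.764251, coefficient = 2
x_3 = 1.3125, f(x_3) = 2.260986, coefficient = 2
x_4 = 1.4167, f(x_4) = 2.843171, coefficient = 2
x_5 = 1.5208, f(x_5) = 3.517587, coefficient = 2
x_6 = 1.6250, f(x_6) = 4.291016, coefficient = 2
x_7 = 1.7292, f(x_7) = 5.170238, coefficient = 2
x_8 = 1.8333, f(x_8) = 6.162037, coefficient = 2
x_9 = 1.9375, f(x_9) = 7.273193, coefficient = 2
x_10 = 2.0417, f(x_10) = 8.510489, coefficient = 2
x_11 = 2.1458, f(x_11) = 9.880706, coefficient = 2
x_12 = 2.2500, f(x_12) = 11.390625, coefficient = 1

I ≈ (0.104167/2) × 118.430339 = 6.168247
Exact value: 6.157227
Error: 0.011020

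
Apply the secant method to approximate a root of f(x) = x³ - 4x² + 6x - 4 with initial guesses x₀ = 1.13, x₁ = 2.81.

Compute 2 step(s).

f(x) = x³ - 4x² + 6x - 4
x₀ = 1.13, x₁ = 2.81

Secant formula: x_{n+1} = x_n - f(x_n)(x_n - x_{n-1})/(f(x_n) - f(x_{n-1}))

Iteration 1:
  f(1.130000) = -0.884703
  f(2.810000) = 3.463641
  x_2 = 2.810000 - 3.463641×(2.810000 - 1.130000)/(3.463641 - (-0.884703))
       = 1.471809
Iteration 2:
  f(2.810000) = 3.463641
  f(1.471809) = -0.645769
  x_3 = 1.471809 - (-0.645769)×(1.471809 - 2.810000)/(-0.645769 - 3.463641)
       = 1.682097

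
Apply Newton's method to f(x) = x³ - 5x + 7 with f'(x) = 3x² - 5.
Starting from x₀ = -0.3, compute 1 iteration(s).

f(x) = x³ - 5x + 7
f'(x) = 3x² - 5
x₀ = -0.3

Newton-Raphson formula: x_{n+1} = x_n - f(x_n)/f'(x_n)

Iteration 1:
  f(-0.300000) = 8.473000
  f'(-0.300000) = -4.730000
  x_1 = -0.300000 - 8.473000/(-4.730000) = 1.491332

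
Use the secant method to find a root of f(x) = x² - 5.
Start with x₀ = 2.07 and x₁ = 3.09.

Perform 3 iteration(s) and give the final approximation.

f(x) = x² - 5
x₀ = 2.07, x₁ = 3.09

Secant formula: x_{n+1} = x_n - f(x_n)(x_n - x_{n-1})/(f(x_n) - f(x_{n-1}))

Iteration 1:
  f(2.070000) = -0.715100
  f(3.090000) = 4.548100
  x_2 = 3.090000 - 4.548100×(3.090000 - 2.070000)/(4.548100 - (-0.715100))
       = 2.208585
Iteration 2:
  f(3.090000) = 4.548100
  f(2.208585) = -0.122151
  x_3 = 2.208585 - (-0.122151)×(2.208585 - 3.090000)/(-0.122151 - 4.548100)
       = 2.231639
Iteration 3:
  f(2.208585) = -0.122151
  f(2.231639) = -0.019788
  x_4 = 2.231639 - (-0.019788)×(2.231639 - 2.208585)/(-0.019788 - (-0.122151))
       = 2.236095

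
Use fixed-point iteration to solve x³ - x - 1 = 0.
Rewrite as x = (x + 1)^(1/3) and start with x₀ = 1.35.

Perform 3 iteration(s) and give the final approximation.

Equation: x³ - x - 1 = 0
Fixed-point form: x = (x + 1)^(1/3)
x₀ = 1.35

x_1 = g(1.350000) = 1.329503
x_2 = g(1.329503) = 1.325626
x_3 = g(1.325626) = 1.324890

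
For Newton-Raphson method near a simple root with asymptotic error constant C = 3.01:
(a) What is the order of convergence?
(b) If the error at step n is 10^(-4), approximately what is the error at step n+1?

(a) Newton-Raphson has quadratic (order 2) convergence near simple roots.
    This means |e_{n+1}| ≈ C|e_n|².

(b) With |e_n| = 10^(-4) and C = 3.01:
    |e_{n+1}| ≈ 3.01 × (10^(-4))² = 3.01 × 10^(-8)

(a) 2 (quadratic); (b) |e_{n+1}| ≈ 3.010e-08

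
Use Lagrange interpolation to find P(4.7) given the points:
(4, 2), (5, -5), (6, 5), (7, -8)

Lagrange interpolation formula:
P(x) = Σ yᵢ × Lᵢ(x)
where Lᵢ(x) = Π_{j≠i} (x - xⱼ)/(xᵢ - xⱼ)

L_0(4.7) = (4.7 - 5)/(4 - 5) × (4.7 - 6)/(4 - 6) × (4.7 - 7)/(4 - 7) = 0.149500
L_1(4.7) = (4.7 - 4)/(5 - 4) × (4.7 - 6)/(5 - 6) × (4.7 - 7)/(5 - 7) = 1.046500
L_2(4.7) = (4.7 - 4)/(6 - 4) × (4.7 - 5)/(6 - 5) × (4.7 - 7)/(6 - 7) = -0.241500
L_3(4.7) = (4.7 - 4)/(7 - 4) × (4.7 - 5)/(7 - 5) × (4.7 - 6)/(7 - 6) = 0.045500

P(4.7) = 2×L_0(4.7) + (-5)×L_1(4.7) + 5×L_2(4.7) + (-8)×L_3(4.7)
P(4.7) = -6.505000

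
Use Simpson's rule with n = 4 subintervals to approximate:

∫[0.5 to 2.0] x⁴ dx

f(x) = x⁴
a = 0.5, b = 2.0, n = 4
h = (b - a)/n = 0.375000

Simpson's rule: (h/3)[f(x₀) + 4f(x₁) + 2f(x₂) + ... + f(xₙ)]

x_0 = 0.5000, f(x_0) = 0.062500, coefficient = 1
x_1 = 0.8750, f(x_1) = 0.586182, coefficient = 4
x_2 = 1.2500, f(x_2) = 2.441406, coefficient = 2
x_3 = 1.6250, f(x_3) = 6.972900, coefficient = 4
x_4 = 2.0000, f(x_4) = 16.000000, coefficient = 1

I ≈ (0.375000/3) × 51.181641 = 6.397705
Exact value: 6.393750
Error: 0.003955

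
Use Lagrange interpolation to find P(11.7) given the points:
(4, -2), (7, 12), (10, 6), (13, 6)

Lagrange interpolation formula:
P(x) = Σ yᵢ × Lᵢ(x)
where Lᵢ(x) = Π_{j≠i} (x - xⱼ)/(xᵢ - xⱼ)

L_0(11.7) = (11.7 - 7)/(4 - 7) × (11.7 - 10)/(4 - 10) × (11.7 - 13)/(4 - 13) = 0.064117
L_1(11.7) = (11.7 - 4)/(7 - 4) × (11.7 - 10)/(7 - 10) × (11.7 - 13)/(7 - 13) = -0.315130
L_2(11.7) = (11.7 - 4)/(10 - 4) × (11.7 - 7)/(10 - 7) × (11.7 - 13)/(10 - 13) = 0.871241
L_3(11.7) = (11.7 - 4)/(13 - 4) × (11.7 - 7)/(13 - 7) × (11.7 - 10)/(13 - 10) = 0.379772

P(11.7) = (-2)×L_0(11.7) + 12×L_1(11.7) + 6×L_2(11.7) + 6×L_3(11.7)
P(11.7) = 3.596284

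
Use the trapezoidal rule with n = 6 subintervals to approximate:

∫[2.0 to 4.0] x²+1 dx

f(x) = x²+1
a = 2.0, b = 4.0, n = 6
h = (b - a)/n = 0.333333

Trapezoidal rule: (h/2)[f(x₀) + 2f(x₁) + 2f(x₂) + ... + f(xₙ)]

x_0 = 2.0000, f(x_0) = 5.000000, coefficient = 1
x_1 = 2.3333, f(x_1) = 6.444444, coefficient = 2
x_2 = 2.6667, f(x_2) = 8.111111, coefficient = 2
x_3 = 3.0000, f(x_3) = 10.000000, coefficient = 2
x_4 = 3.3333, f(x_4) = 12.111111, coefficient = 2
x_5 = 3.6667, f(x_5) = 14.444444, coefficient = 2
x_6 = 4.0000, f(x_6) = 17.000000, coefficient = 1

I ≈ (0.333333/2) × 124.222222 = 20.703704
Exact value: 20.666667
Error: 0.037037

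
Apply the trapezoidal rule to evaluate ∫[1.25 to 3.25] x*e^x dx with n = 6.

f(x) = x*e^x
a = 1.25, b = 3.25, n = 6
h = (b - a)/n = 0.333333

Trapezoidal rule: (h/2)[f(x₀) + 2f(x₁) + 2f(x₂) + ... + f(xₙ)]

x_0 = 1.2500, f(x_0) = 4.362929, coefficient = 1
x_1 = 1.5833, f(x_1) = 7.712679, coefficient = 2
x_2 = 1.9167, f(x_2) = 13.029998, coefficient = 2
x_3 = 2.2500, f(x_3) = 21.347406, coefficient = 2
x_4 = 2.5833, f(x_4) = 34.206439, coefficient = 2
x_5 = 2.9167, f(x_5) = 53.898793, coefficient = 2
x_6 = 3.2500, f(x_6) = 83.818605, coefficient = 1

I ≈ (0.333333/2) × 348.572162 = 58.095360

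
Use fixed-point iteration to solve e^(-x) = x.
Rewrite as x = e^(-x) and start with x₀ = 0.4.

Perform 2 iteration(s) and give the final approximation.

Equation: e^(-x) = x
Fixed-point form: x = e^(-x)
x₀ = 0.4

x_1 = g(0.400000) = 0.670320
x_2 = g(0.670320) = 0.511545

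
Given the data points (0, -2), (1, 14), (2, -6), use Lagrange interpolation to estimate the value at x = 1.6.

Lagrange interpolation formula:
P(x) = Σ yᵢ × Lᵢ(x)
where Lᵢ(x) = Π_{j≠i} (x - xⱼ)/(xᵢ - xⱼ)

L_0(1.6) = (1.6 - 1)/(0 - 1) × (1.6 - 2)/(0 - 2) = -0.120000
L_1(1.6) = (1.6 - 0)/(1 - 0) × (1.6 - 2)/(1 - 2) = 0.640000
L_2(1.6) = (1.6 - 0)/(2 - 0) × (1.6 - 1)/(2 - 1) = 0.480000

P(1.6) = (-2)×L_0(1.6) + 14×L_1(1.6) + (-6)×L_2(1.6)
P(1.6) = 6.320000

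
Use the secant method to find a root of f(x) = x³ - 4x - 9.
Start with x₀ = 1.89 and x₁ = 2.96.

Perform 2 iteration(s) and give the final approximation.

f(x) = x³ - 4x - 9
x₀ = 1.89, x₁ = 2.96

Secant formula: x_{n+1} = x_n - f(x_n)(x_n - x_{n-1})/(f(x_n) - f(x_{n-1}))

Iteration 1:
  f(1.890000) = -9.808731
  f(2.960000) = 5.094336
  x_2 = 2.960000 - 5.094336×(2.960000 - 1.890000)/(5.094336 - (-9.808731))
       = 2.594240
Iteration 2:
  f(2.960000) = 5.094336
  f(2.594240) = -1.917507
  x_3 = 2.594240 - (-1.917507)×(2.594240 - 2.960000)/(-1.917507 - 5.094336)
       = 2.694264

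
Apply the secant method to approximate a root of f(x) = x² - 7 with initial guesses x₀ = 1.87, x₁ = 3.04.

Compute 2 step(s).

f(x) = x² - 7
x₀ = 1.87, x₁ = 3.04

Secant formula: x_{n+1} = x_n - f(x_n)(x_n - x_{n-1})/(f(x_n) - f(x_{n-1}))

Iteration 1:
  f(1.870000) = -3.503100
  f(3.040000) = 2.241600
  x_2 = 3.040000 - 2.241600×(3.040000 - 1.870000)/(2.241600 - (-3.503100))
       = 2.583462
Iteration 2:
  f(3.040000) = 2.241600
  f(2.583462) = -0.325722
  x_3 = 2.583462 - (-0.325722)×(2.583462 - 3.040000)/(-0.325722 - 2.241600)
       = 2.641384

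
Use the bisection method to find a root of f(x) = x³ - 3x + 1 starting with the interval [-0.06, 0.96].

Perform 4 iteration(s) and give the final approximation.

f(x) = x³ - 3x + 1
Initial interval: [-0.06, 0.96]

Iteration 1:
  c_1 = (-0.060000 + 0.960000)/2 = 0.450000
  f(c_1) = f(0.450000) = -0.258875
  f(a) × f(c) < 0, new interval: [-0.060000, 0.450000]
Iteration 2:
  c_2 = (-0.060000 + 0.450000)/2 = 0.195000
  f(c_2) = f(0.195000) = 0.422415
  f(a) × f(c) ≥ 0, new interval: [0.195000, 0.450000]
Iteration 3:
  c_3 = (0.195000 + 0.450000)/2 = 0.322500
  f(c_3) = f(0.322500) = 0.066042
  f(a) × f(c) ≥ 0, new interval: [0.322500, 0.450000]
Iteration 4:
  c_4 = (0.322500 + 0.450000)/2 = 0.386250
  f(c_4) = f(0.386250) = -0.101126
  f(a) × f(c) < 0, new interval: [0.322500, 0.386250]

After 4 iteration(s), the approximation is c_4 = 0.386250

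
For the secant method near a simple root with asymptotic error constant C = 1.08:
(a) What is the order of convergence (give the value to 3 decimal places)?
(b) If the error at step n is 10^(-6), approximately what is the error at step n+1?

(a) Secant method has superlinear convergence with order φ = (1+√5)/2 ≈ 1.618.
    This means |e_{n+1}| ≈ C|e_n|^1.618.

(b) With |e_n| = 10^(-6) and C = 1.08:
    |e_{n+1}| ≈ 1.08 × (10^(-6))^1.618 = 1.08 × 10^(-9.71)

(a) ≈ 1.618 (golden ratio); (b) |e_{n+1}| ≈ 2.115e-10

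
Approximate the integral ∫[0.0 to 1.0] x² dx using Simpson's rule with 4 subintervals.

f(x) = x²
a = 0.0, b = 1.0, n = 4
h = (b - a)/n = 0.250000

Simpson's rule: (h/3)[f(x₀) + 4f(x₁) + 2f(x₂) + ... + f(xₙ)]

x_0 = 0.0000, f(x_0) = 0.000000, coefficient = 1
x_1 = 0.2500, f(x_1) = 0.062500, coefficient = 4
x_2 = 0.5000, f(x_2) = 0.250000, coefficient = 2
x_3 = 0.7500, f(x_3) = 0.562500, coefficient = 4
x_4 = 1.0000, f(x_4) = 1.000000, coefficient = 1

I ≈ (0.250000/3) × 4.000000 = 0.333333
Exact value: 0.333333
Error: 0.000000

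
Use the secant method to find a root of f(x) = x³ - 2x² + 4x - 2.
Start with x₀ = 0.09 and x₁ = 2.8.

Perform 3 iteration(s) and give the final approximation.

f(x) = x³ - 2x² + 4x - 2
x₀ = 0.09, x₁ = 2.8

Secant formula: x_{n+1} = x_n - f(x_n)(x_n - x_{n-1})/(f(x_n) - f(x_{n-1}))

Iteration 1:
  f(0.090000) = -1.655471
  f(2.800000) = 15.472000
  x_2 = 2.800000 - 15.472000×(2.800000 - 0.090000)/(15.472000 - (-1.655471))
       = 0.351937
Iteration 2:
  f(2.800000) = 15.472000
  f(0.351937) = -0.796379
  x_3 = 0.351937 - (-0.796379)×(0.351937 - 2.800000)/(-0.796379 - 15.472000)
       = 0.471776
Iteration 3:
  f(0.351937) = -0.796379
  f(0.471776) = -0.453036
  x_4 = 0.471776 - (-0.453036)×(0.471776 - 0.351937)/(-0.453036 - (-0.796379))
       = 0.629902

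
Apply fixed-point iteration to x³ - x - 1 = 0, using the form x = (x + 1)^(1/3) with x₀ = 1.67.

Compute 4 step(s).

Equation: x³ - x - 1 = 0
Fixed-point form: x = (x + 1)^(1/3)
x₀ = 1.67

x_1 = g(1.670000) = 1.387300
x_2 = g(1.387300) = 1.336500
x_3 = g(1.336500) = 1.326952
x_4 = g(1.326952) = 1.325142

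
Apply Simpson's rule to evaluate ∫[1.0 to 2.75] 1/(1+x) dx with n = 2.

f(x) = 1/(1+x)
a = 1.0, b = 2.75, n = 2
h = (b - a)/n = 0.875000

Simpson's rule: (h/3)[f(x₀) + 4f(x₁) + 2f(x₂) + ... + f(xₙ)]

x_0 = 1.0000, f(x_0) = 0.500000, coefficient = 1
x_1 = 1.8750, f(x_1) = 0.347826, coefficient = 4
x_2 = 2.7500, f(x_2) = 0.266667, coefficient = 1

I ≈ (0.875000/3) × 2.157971 = 0.629408
Exact value: 0.628609
Error: 0.000800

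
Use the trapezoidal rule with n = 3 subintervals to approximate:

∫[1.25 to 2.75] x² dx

f(x) = x²
a = 1.25, b = 2.75, n = 3
h = (b - a)/n = 0.500000

Trapezoidal rule: (h/2)[f(x₀) + 2f(x₁) + 2f(x₂) + ... + f(xₙ)]

x_0 = 1.2500, f(x_0) = 1.562500, coefficient = 1
x_1 = 1.7500, f(x_1) = 3.062500, coefficient = 2
x_2 = 2.2500, f(x_2) = 5.062500, coefficient = 2
x_3 = 2.7500, f(x_3) = 7.562500, coefficient = 1

I ≈ (0.500000/2) × 25.375000 = 6.343750
Exact value: 6.281250
Error: 0.062500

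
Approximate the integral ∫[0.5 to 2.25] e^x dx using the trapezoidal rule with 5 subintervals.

f(x) = e^x
a = 0.5, b = 2.25, n = 5
h = (b - a)/n = 0.350000

Trapezoidal rule: (h/2)[f(x₀) + 2f(x₁) + 2f(x₂) + ... + f(xₙ)]

x_0 = 0.5000, f(x_0) = 1.648721, coefficient = 1
x_1 = 0.8500, f(x_1) = 2.339647, coefficient = 2
x_2 = 1.2000, f(x_2) = 3.320117, coefficient = 2
x_3 = 1.5500, f(x_3) = 4.711470, coefficient = 2
x_4 = 1.9000, f(x_4) = 6.685894, coefficient = 2
x_5 = 2.2500, f(x_5) = 9.487736, coefficient = 1

I ≈ (0.350000/2) × 45.250714 = 7.918875
Exact value: 7.839015
Error: 0.079860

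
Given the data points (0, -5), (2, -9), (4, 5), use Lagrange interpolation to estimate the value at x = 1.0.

Lagrange interpolation formula:
P(x) = Σ yᵢ × Lᵢ(x)
where Lᵢ(x) = Π_{j≠i} (x - xⱼ)/(xᵢ - xⱼ)

L_0(1.0) = (1.0 - 2)/(0 - 2) × (1.0 - 4)/(0 - 4) = 0.375000
L_1(1.0) = (1.0 - 0)/(2 - 0) × (1.0 - 4)/(2 - 4) = 0.750000
L_2(1.0) = (1.0 - 0)/(4 - 0) × (1.0 - 2)/(4 - 2) = -0.125000

P(1.0) = (-5)×L_0(1.0) + (-9)×L_1(1.0) + 5×L_2(1.0)
P(1.0) = -9.250000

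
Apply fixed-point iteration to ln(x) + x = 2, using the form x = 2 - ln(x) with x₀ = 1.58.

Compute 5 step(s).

Equation: ln(x) + x = 2
Fixed-point form: x = 2 - ln(x)
x₀ = 1.58

x_1 = g(1.580000) = 1.542575
x_2 = g(1.542575) = 1.566547
x_3 = g(1.566547) = 1.551126
x_4 = g(1.551126) = 1.561019
x_5 = g(1.561019) = 1.554661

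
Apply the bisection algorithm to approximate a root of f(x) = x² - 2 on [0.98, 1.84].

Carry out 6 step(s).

f(x) = x² - 2
Initial interval: [0.98, 1.84]

Iteration 1:
  c_1 = (0.980000 + 1.840000)/2 = 1.410000
  f(c_1) = f(1.410000) = -0.011900
  f(a) × f(c) ≥ 0, new interval: [1.410000, 1.840000]
Iteration 2:
  c_2 = (1.410000 + 1.840000)/2 = 1.625000
  f(c_2) = f(1.625000) = 0.640625
  f(a) × f(c) < 0, new interval: [1.410000, 1.625000]
Iteration 3:
  c_3 = (1.410000 + 1.625000)/2 = 1.517500
  f(c_3) = f(1.517500) = 0.302806
  f(a) × f(c) < 0, new interval: [1.410000, 1.517500]
Iteration 4:
  c_4 = (1.410000 + 1.517500)/2 = 1.463750
  f(c_4) = f(1.463750) = 0.142564
  f(a) × f(c) < 0, new interval: [1.410000, 1.463750]
Iteration 5:
  c_5 = (1.410000 + 1.463750)/2 = 1.436875
  f(c_5) = f(1.436875) = 0.064610
  f(a) × f(c) < 0, new interval: [1.410000, 1.436875]
Iteration 6:
  c_6 = (1.410000 + 1.436875)/2 = 1.423438
  f(c_6) = f(1.423438) = 0.026174
  f(a) × f(c) < 0, new interval: [1.410000, 1.423438]

After 6 iteration(s), the approximation is c_6 = 1.423438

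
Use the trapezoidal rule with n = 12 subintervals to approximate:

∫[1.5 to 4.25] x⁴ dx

f(x) = x⁴
a = 1.5, b = 4.25, n = 12
h = (b - a)/n = 0.229167

Trapezoidal rule: (h/2)[f(x₀) + 2f(x₁) + 2f(x₂) + ... + f(xₙ)]

x_0 = 1.5000, f(x_0) = 5.062500, coefficient = 1
x_1 = 1.7292, f(x_1) = 8.940204, coefficient = 2
x_2 = 1.9583, f(x_2) = 14.707758, coefficient = 2
x_3 = 2.1875, f(x_3) = 22.897720, coefficient = 2
x_4 = 2.4167, f(x_4) = 34.108845, coefficient = 2
x_5 = 2.6458, f(x_5) = 49.006077, coefficient = 2
x_6 = 2.8750, f(x_6) = 68.320557, coefficient = 2
x_7 = 3.1042, f(x_7) = 92.849619, coefficient = 2
x_8 = 3.3333, f(x_8) = 123.456790, coefficient = 2
x_9 = 3.5625, f(x_9) = 161.071793, coefficient = 2
x_10 = 3.7917, f(x_10) = 206.690541, coefficient = 2
x_11 = 4.0208, f(x_11) = 261.375145, coefficient = 2
x_12 = 4.2500, f(x_12) = 326.253906, coefficient = 1

I ≈ (0.229167/2) × 2418.166500 = 277.081578
Exact value: 275.797070
Error: 1.284508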